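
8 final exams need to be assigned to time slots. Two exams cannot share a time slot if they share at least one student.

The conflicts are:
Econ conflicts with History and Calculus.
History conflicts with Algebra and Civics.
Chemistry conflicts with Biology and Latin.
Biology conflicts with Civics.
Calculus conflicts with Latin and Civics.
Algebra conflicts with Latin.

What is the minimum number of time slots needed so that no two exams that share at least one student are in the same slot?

3

The cycle Econ-History-Algebra-Latin-Calculus-Econ has odd length 5, so it cannot be 2-colored; at least 3 time slots are needed.
3 time slots suffice: Econ=2, History=1, Chemistry=1, Biology=3, Calculus=1, Algebra=3, Latin=2, Civics=2. No two conflicting exams share a time slot.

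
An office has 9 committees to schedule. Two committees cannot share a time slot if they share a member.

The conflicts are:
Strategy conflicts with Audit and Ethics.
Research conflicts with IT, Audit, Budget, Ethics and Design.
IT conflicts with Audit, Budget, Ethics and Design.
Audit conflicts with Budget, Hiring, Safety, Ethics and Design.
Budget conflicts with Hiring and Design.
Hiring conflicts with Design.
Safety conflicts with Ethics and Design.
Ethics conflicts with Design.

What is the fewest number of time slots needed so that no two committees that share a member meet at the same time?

Research, IT, Audit, Budget, Design pairwise conflict, so at least 5 time slots are needed.
A valid assignment using 5 time slots: Strategy=2, Research=4, IT=5, Audit=1, Budget=3, Hiring=4, Safety=4, Ethics=3, Design=2. Each listed conflict is separated.

5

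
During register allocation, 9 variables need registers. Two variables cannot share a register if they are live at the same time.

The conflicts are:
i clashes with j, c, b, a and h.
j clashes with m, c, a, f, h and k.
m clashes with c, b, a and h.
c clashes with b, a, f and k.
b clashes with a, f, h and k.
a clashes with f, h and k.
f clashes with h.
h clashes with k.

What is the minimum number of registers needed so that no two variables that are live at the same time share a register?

j, a, f, h pairwise conflict, so at least 4 registers are needed.
4 registers suffice: register 1 → {a}; register 2 → {c, h}; register 3 → {j, b}; register 4 → {i, m, f, k}. No two conflicting variables share a register.

4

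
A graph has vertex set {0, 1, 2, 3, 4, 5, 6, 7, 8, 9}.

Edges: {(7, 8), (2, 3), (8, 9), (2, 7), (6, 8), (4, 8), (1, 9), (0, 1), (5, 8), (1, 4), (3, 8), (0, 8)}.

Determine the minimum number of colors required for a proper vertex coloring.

7 and 8 are adjacent, so at least 2 colors are needed.
2 colors suffice: color red → {1, 2, 8}; color blue → {0, 3, 4, 5, 6, 7, 9}. No two adjacent vertices share a color.

2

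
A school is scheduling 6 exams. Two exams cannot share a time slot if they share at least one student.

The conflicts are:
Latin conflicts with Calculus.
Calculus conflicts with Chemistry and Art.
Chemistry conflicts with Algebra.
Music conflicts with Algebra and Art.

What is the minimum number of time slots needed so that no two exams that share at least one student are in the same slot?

3

The cycle Chemistry-Calculus-Art-Music-Algebra-Chemistry has odd length 5, so it cannot be 2-colored; at least 3 time slots are needed.
Using 3 time slots: Latin=2, Calculus=1, Chemistry=2, Music=3, Algebra=1, Art=2. No two conflicting exams share a time slot.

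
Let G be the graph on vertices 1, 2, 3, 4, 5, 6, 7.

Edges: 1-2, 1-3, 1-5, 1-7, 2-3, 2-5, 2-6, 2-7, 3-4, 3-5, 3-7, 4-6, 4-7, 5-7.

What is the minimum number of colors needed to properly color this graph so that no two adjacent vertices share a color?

1, 2, 3, 5, 7 are mutually adjacent (a clique of size 5), so at least 5 colors are needed.
5 colors suffice: color red → {6, 7}; color blue → {2, 4}; color green → {3}; color yellow → {1}; color purple → {5}. No two adjacent vertices share a color.

5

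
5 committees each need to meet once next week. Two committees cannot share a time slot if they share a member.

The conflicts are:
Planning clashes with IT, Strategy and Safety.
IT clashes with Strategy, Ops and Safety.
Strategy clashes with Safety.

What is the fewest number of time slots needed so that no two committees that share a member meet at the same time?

4

Planning, IT, Strategy, Safety are mutually in conflict, so at least 4 time slots are needed.
4 time slots suffice: time slot 1 → {IT}; time slot 2 → {Planning, Ops}; time slot 3 → {Strategy}; time slot 4 → {Safety}. Every pair that conflicts lands in different time slots.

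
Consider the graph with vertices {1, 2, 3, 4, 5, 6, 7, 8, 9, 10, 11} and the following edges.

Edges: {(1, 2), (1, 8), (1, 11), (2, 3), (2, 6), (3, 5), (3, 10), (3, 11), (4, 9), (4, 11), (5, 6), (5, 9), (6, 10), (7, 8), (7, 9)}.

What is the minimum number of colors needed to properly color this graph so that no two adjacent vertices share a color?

3

The cycle 9-5-3-11-4-9 has odd length 5, so it cannot be 2-colored; at least 3 colors are needed.
3 colors suffice: color a → {1, 3, 6, 9}; color b → {2, 5, 7, 10, 11}; color c → {4, 8}. Each edge has distinct colors on its endpoints.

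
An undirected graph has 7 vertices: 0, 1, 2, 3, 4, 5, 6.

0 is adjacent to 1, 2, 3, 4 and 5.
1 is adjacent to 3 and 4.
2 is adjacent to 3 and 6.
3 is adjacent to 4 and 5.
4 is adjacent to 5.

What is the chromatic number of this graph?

4

0, 1, 3, 4 form a clique, so at least 4 colors are needed.
4 colors suffice: color a → {3, 6}; color b → {0}; color c → {2, 4}; color d → {1, 5}. Each edge has distinct colors on its endpoints.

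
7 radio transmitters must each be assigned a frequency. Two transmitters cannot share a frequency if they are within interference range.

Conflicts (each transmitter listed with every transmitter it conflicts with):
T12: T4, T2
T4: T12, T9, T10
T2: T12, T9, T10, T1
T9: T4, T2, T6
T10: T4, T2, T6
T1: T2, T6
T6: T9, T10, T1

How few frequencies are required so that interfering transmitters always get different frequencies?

2

T9 and T6 conflict, so at least 2 frequencies are needed.
2 frequencies suffice: frequency 1 → {T4, T2, T6}; frequency 2 → {T12, T9, T10, T1}. Each listed conflict is separated.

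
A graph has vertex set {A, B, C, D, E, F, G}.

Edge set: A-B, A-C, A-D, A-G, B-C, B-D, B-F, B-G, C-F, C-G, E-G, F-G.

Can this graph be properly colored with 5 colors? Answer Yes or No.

The chromatic number is 4. A, B, C, G form a clique, so at least 4 colors are needed.
4 colors suffice: color 1 → {D, G}; color 2 → {B, E}; color 3 → {A, F}; color 4 → {C}.
Since 5 ≥ 4, a proper 5-coloring certainly exists.

Yes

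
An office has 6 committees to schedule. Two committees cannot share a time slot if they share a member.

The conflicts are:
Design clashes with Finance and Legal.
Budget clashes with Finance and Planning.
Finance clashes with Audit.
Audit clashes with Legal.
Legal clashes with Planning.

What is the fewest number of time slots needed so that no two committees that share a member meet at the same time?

3

The cycle Design-Legal-Planning-Budget-Finance-Design has odd length 5, so it cannot be 2-colored; at least 3 time slots are needed.
A valid assignment using 3 time slots: Design=2, Budget=3, Finance=1, Audit=2, Legal=1, Planning=2. No two conflicting committees share a time slot.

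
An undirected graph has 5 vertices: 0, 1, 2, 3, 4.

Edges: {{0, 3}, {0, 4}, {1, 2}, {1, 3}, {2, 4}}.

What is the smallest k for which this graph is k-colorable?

The cycle 3-1-2-4-0-3 has odd length 5, so it cannot be 2-colored; at least 3 colors are needed.
A valid assignment using 3 colors: 0=green, 1=blue, 2=red, 3=red, 4=blue. Each edge has distinct colors on its endpoints.

3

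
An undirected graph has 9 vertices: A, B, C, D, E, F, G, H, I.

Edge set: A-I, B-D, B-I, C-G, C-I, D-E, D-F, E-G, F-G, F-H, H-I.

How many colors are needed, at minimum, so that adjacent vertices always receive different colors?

The cycle H-F-D-B-I-H has odd length 5, so it cannot be 2-colored; at least 3 colors are needed.
3 colors suffice: color red → {E, F, I}; color blue → {A, D, G, H}; color green → {B, C}. Every edge joins two different colors.

3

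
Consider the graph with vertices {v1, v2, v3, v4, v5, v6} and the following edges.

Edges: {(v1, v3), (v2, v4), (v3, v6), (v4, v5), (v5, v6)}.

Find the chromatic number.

v5 and v6 are adjacent, so at least 2 colors are needed.
2 colors suffice: color 1 → {v2, v3, v5}; color 2 → {v1, v4, v6}. No two adjacent vertices share a color.

2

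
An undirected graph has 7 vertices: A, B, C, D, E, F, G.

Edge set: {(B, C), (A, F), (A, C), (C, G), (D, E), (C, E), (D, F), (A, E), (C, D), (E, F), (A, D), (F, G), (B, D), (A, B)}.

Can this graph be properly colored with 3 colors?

A, D, E, F are mutually adjacent (a clique of size 4), so at least 4 colors are needed.
So 3 colors are not enough.

No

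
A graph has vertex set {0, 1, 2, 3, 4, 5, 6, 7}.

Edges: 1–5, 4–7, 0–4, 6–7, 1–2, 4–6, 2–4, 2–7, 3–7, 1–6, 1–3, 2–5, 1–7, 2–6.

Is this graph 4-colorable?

The chromatic number is 4. 2, 4, 6, 7 form a clique, so at least 4 colors are needed.
4 colors suffice: color red → {0, 2, 3}; color blue → {5, 7}; color green → {1, 4}; color yellow → {6}.
That is already a proper 4-coloring.

Yes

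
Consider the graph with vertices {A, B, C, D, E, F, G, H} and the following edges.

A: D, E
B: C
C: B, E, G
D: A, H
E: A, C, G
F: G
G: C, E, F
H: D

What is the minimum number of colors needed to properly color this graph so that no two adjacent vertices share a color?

3

C, E, G form a triangle, so at least 3 colors are needed.
A valid assignment using 3 colors: A=blue, B=red, C=green, D=red, E=red, F=red, G=blue, H=blue. Each edge has distinct colors on its endpoints.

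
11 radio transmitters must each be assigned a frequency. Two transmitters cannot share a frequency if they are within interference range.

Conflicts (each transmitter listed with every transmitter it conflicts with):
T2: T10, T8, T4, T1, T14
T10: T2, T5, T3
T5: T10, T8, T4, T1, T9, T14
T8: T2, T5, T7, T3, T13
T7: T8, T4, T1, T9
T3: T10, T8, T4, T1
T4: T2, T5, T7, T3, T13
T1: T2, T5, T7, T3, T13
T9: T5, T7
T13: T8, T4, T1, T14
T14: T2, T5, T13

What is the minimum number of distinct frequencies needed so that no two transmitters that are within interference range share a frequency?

T7 and T9 conflict, so at least 2 frequencies are needed.
2 frequencies suffice: frequency 1 → {T2, T5, T7, T3, T13}; frequency 2 → {T10, T8, T4, T1, T9, T14}. Every pair that conflicts lands in different frequencies.

2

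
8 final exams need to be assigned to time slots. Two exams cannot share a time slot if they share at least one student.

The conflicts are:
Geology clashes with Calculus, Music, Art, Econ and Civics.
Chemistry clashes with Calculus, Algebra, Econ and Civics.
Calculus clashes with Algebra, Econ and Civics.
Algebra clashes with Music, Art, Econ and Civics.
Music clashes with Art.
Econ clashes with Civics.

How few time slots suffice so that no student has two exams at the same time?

Chemistry, Calculus, Algebra, Econ, Civics all conflict with each other, so at least 5 time slots are needed.
5 time slots suffice: time slot 1 → {Geology, Algebra}; time slot 2 → {Art, Civics}; time slot 3 → {Music, Econ}; time slot 4 → {Calculus}; time slot 5 → {Chemistry}. Every pair that conflicts lands in different time slots.

5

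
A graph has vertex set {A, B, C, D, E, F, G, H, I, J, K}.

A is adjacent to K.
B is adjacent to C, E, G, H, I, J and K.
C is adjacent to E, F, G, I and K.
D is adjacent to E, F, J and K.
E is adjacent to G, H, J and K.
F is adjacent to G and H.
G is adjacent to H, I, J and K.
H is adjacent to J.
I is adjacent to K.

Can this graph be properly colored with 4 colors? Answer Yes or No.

B, E, G, H, J are mutually adjacent (a clique of size 5), so at least 5 colors are needed.
So 4 colors are not enough.

No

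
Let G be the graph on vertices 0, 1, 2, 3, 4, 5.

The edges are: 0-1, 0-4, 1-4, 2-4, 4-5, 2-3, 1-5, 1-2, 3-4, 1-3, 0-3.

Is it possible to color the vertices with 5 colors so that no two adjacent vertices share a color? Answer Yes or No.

The chromatic number is 4. 0, 1, 3, 4 are mutually adjacent (a clique of size 4), so at least 4 colors are needed.
A valid assignment using 4 colors: 0=yellow, 1=red, 2=yellow, 3=green, 4=blue, 5=green.
Since 5 ≥ 4, a proper 5-coloring certainly exists.

Yes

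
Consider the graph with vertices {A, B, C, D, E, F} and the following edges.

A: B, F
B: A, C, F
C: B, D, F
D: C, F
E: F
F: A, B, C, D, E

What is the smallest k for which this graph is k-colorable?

3

A, B, F are mutually adjacent, so at least 3 colors are needed.
3 colors suffice: color 1 → {F}; color 2 → {B, D, E}; color 3 → {A, C}. Each edge has distinct colors on its endpoints.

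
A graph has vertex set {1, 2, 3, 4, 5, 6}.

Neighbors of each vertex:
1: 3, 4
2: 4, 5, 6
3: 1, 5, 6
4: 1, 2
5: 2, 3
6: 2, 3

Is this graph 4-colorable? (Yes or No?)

Yes

The chromatic number is 3. The cycle 4-2-6-3-1-4 has odd length 5, so it cannot be 2-colored; at least 3 colors are needed.
A valid assignment using 3 colors: 1=b, 2=a, 3=a, 4=c, 5=b, 6=b.
Since 4 ≥ 3, a proper 4-coloring certainly exists.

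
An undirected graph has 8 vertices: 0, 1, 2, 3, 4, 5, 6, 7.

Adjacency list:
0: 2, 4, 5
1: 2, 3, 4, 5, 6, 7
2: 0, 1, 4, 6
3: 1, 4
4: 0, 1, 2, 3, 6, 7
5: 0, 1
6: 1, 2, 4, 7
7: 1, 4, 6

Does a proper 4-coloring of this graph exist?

The chromatic number is 4. 1, 2, 4, 6 form a clique, so at least 4 colors are needed.
4 colors suffice: color a → {4, 5}; color b → {0, 1}; color c → {2, 3, 7}; color d → {6}.
That is already a proper 4-coloring.

Yes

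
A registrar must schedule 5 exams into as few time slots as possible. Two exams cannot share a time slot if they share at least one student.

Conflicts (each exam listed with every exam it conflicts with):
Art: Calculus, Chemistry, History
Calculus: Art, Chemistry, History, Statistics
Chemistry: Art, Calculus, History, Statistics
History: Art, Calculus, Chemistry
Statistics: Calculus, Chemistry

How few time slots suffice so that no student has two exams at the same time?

4

Art, Calculus, Chemistry, History are mutually in conflict, so at least 4 time slots are needed.
4 time slots suffice: time slot 1 → {Chemistry}; time slot 2 → {Calculus}; time slot 3 → {Art, Statistics}; time slot 4 → {History}. No two conflicting exams share a time slot.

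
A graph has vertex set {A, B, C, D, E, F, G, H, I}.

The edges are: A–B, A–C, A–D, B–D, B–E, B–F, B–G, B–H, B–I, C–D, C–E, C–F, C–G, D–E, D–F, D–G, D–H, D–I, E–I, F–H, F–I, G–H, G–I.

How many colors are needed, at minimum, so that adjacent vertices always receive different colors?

B, D, E, I are mutually adjacent (a clique of size 4), so at least 4 colors are needed.
4 colors suffice: color 1 → {D}; color 2 → {B, C}; color 3 → {A, H, I}; color 4 → {E, F, G}. Each edge has distinct colors on its endpoints.

4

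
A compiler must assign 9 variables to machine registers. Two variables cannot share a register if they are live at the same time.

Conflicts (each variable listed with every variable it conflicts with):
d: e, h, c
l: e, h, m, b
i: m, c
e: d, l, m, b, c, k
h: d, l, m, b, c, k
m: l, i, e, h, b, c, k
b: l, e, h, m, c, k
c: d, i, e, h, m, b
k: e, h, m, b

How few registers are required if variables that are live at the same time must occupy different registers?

4

e, m, b, k are mutually in conflict, so at least 4 registers are needed.
4 registers suffice: register 1 → {d, m}; register 2 → {i, e, h}; register 3 → {b}; register 4 → {l, c, k}. Every pair that conflicts lands in different registers.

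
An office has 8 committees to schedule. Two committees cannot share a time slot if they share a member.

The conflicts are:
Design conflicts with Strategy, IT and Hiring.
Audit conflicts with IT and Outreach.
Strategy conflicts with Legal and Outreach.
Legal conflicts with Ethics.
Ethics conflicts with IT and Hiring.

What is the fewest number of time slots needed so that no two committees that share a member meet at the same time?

The cycle Audit-IT-Design-Strategy-Outreach-Audit has odd length 5, so it cannot be 2-colored; at least 3 time slots are needed.
3 time slots suffice: time slot 1 → {Design, Audit, Ethics}; time slot 2 → {Strategy, IT, Hiring}; time slot 3 → {Legal, Outreach}. Every pair that conflicts lands in different time slots.

3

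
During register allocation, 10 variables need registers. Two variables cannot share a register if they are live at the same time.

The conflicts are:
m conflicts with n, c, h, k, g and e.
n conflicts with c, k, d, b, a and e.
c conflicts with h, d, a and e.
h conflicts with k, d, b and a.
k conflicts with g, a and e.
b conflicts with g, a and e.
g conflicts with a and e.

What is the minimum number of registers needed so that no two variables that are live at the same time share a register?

m, n, c, e all conflict with each other, so at least 4 registers are needed.
4 registers suffice: register 1 → {n, h, g}; register 2 → {d, a, e}; register 3 → {c, k, b}; register 4 → {m}. No two conflicting variables share a register.

4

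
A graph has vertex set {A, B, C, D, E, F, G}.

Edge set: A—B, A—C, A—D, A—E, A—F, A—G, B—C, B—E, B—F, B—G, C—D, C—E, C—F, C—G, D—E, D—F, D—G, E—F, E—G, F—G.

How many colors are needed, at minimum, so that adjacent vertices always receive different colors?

A, C, D, E, F, G are pairwise adjacent (a clique of size 6), so at least 6 colors are needed.
6 colors suffice: color 1 → {A}; color 2 → {C}; color 3 → {G}; color 4 → {E}; color 5 → {F}; color 6 → {B, D}. Every edge joins two different colors.

6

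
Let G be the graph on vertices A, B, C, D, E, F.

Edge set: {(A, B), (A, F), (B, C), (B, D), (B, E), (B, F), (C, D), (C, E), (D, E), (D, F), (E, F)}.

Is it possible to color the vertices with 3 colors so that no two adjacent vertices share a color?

B, C, D, E are pairwise adjacent (a clique of size 4), so at least 4 colors are needed.
So 3 colors are not enough.

No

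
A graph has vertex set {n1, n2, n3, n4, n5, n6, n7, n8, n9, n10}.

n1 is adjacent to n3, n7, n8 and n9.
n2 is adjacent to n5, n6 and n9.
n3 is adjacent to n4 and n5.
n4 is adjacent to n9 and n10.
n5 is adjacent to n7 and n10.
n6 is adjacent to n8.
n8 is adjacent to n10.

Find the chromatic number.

3

The cycle n9-n2-n6-n8-n1-n9 has odd length 5, so it cannot be 2-colored; at least 3 colors are needed.
3 colors suffice: color 1 → {n1, n4, n5, n6}; color 2 → {n2, n3, n7, n8}; color 3 → {n9, n10}. Every edge joins two different colors.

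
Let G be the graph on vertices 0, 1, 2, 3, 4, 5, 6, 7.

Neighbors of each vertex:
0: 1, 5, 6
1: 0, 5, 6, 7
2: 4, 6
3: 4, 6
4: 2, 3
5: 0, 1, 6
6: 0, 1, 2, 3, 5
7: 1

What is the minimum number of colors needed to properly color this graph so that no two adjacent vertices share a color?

0, 1, 5, 6 form a clique, so at least 4 colors are needed.
4 colors suffice: color a → {4, 6, 7}; color b → {1, 2, 3}; color c → {5}; color d → {0}. Each edge has distinct colors on its endpoints.

4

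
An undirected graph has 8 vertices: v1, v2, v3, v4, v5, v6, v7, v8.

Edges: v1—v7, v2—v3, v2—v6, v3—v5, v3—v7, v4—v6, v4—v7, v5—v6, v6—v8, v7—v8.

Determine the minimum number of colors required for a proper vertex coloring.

3

The cycle v5-v6-v8-v7-v3-v5 has odd length 5, so it cannot be 2-colored; at least 3 colors are needed.
One proper 3-coloring: v1=blue, v2=green, v3=blue, v4=blue, v5=green, v6=red, v7=red, v8=blue. No two adjacent vertices share a color.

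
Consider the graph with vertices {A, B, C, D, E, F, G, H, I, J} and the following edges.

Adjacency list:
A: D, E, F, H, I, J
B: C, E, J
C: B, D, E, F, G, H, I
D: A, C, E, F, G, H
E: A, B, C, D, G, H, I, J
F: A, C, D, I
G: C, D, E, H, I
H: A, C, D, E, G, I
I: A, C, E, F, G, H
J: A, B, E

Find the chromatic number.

5

C, E, G, H, I are pairwise adjacent (a clique of size 5), so at least 5 colors are needed.
One proper 5-coloring: A=2, B=3, C=2, D=4, E=1, F=1, G=5, H=3, I=4, J=4. Every edge joins two different colors.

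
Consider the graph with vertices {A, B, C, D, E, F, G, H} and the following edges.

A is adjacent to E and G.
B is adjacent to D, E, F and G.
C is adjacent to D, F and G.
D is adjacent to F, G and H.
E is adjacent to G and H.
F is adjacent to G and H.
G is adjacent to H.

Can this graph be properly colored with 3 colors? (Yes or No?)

No

D, F, G, H form a clique, so at least 4 colors are needed.
So 3 colors are not enough.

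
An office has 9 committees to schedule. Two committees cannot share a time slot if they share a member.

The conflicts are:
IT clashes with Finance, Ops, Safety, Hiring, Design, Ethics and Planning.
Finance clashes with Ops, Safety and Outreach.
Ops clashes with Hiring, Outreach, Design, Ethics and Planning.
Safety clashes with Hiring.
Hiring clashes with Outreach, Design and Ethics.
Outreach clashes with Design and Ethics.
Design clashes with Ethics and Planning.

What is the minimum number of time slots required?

IT, Ops, Hiring, Design, Ethics pairwise conflict, so at least 5 time slots are needed.
5 time slots suffice: time slot 1 → {IT, Outreach}; time slot 2 → {Ops, Safety}; time slot 3 → {Finance, Hiring, Planning}; time slot 4 → {Design}; time slot 5 → {Ethics}. Each listed conflict is separated.

5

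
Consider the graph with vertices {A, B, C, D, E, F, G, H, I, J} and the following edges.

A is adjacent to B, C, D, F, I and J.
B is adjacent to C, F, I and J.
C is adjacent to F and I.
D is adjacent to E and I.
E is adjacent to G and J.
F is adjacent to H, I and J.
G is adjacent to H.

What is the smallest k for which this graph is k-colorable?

A, B, C, F, I form a clique, so at least 5 colors are needed.
5 colors suffice: color 1 → {A, E, H}; color 2 → {D, F, G}; color 3 → {I, J}; color 4 → {B}; color 5 → {C}. Every edge joins two different colors.

5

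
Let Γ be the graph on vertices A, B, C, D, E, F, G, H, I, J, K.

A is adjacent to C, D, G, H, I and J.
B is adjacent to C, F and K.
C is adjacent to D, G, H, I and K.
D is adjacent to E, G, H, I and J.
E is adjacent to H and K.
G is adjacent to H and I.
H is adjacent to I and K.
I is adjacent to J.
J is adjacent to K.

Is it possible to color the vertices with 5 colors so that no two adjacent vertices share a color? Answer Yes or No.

No

A, C, D, G, H, I are pairwise adjacent (a clique of size 6), so at least 6 colors are needed.
So 5 colors are not enough.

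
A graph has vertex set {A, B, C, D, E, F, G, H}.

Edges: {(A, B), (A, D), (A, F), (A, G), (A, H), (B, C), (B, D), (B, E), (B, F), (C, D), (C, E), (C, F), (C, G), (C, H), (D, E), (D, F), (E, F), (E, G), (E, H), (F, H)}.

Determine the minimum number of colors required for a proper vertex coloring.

B, C, D, E, F are mutually adjacent (a clique of size 5), so at least 5 colors are needed.
One proper 5-coloring: A=blue, B=yellow, C=green, D=purple, E=blue, F=red, G=red, H=yellow. No two adjacent vertices share a color.

5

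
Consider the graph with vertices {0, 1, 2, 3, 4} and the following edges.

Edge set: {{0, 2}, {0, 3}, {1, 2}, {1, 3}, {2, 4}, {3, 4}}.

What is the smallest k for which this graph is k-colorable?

2

1 and 2 are adjacent, so at least 2 colors are needed.
One proper 2-coloring: 0=b, 1=b, 2=a, 3=a, 4=b. Each edge has distinct colors on its endpoints.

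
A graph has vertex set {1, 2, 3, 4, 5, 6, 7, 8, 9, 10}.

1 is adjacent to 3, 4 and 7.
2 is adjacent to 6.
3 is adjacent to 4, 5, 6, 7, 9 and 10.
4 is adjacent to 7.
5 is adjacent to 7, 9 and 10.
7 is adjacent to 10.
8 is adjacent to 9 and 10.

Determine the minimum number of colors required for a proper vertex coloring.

1, 3, 4, 7 are mutually adjacent (a clique of size 4), so at least 4 colors are needed.
4 colors suffice: color a → {2, 3, 8}; color b → {6, 7, 9}; color c → {4, 10}; color d → {1, 5}. Each edge has distinct colors on its endpoints.

4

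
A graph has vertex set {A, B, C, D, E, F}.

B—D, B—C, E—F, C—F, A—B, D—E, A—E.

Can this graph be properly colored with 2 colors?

No

The cycle B-C-F-E-A-B has odd length 5, so it cannot be 2-colored; at least 3 colors are needed.
So 2 colors are not enough.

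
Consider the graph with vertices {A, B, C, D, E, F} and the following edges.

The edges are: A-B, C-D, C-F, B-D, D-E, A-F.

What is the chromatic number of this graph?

3

The cycle F-C-D-B-A-F has odd length 5, so it cannot be 2-colored; at least 3 colors are needed.
3 colors suffice: A=3, B=2, C=2, D=1, E=2, F=1. Each edge has distinct colors on its endpoints.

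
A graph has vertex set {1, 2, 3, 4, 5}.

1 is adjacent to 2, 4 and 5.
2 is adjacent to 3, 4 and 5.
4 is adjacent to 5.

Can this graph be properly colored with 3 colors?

1, 2, 4, 5 form a clique, so at least 4 colors are needed.
So 3 colors are not enough.

No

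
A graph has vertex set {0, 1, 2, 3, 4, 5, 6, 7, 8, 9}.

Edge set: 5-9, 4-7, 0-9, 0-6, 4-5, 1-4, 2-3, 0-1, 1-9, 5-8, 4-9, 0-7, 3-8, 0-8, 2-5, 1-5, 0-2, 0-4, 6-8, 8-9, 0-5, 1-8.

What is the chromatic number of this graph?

5

0, 1, 5, 8, 9 form a clique, so at least 5 colors are needed.
A valid assignment using 5 colors: 0=red, 1=yellow, 2=blue, 3=red, 4=blue, 5=green, 6=green, 7=green, 8=blue, 9=purple. No two adjacent vertices share a color.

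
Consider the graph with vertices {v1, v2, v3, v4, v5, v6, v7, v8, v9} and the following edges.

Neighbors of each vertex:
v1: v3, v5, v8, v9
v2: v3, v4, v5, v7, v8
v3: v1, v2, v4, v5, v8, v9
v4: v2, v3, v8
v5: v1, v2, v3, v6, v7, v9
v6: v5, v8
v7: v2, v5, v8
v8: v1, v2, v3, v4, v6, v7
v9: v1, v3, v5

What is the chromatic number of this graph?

v1, v3, v5, v9 are mutually adjacent (a clique of size 4), so at least 4 colors are needed.
4 colors suffice: color 1 → {v3, v6, v7}; color 2 → {v5, v8}; color 3 → {v1, v2}; color 4 → {v4, v9}. Each edge has distinct colors on its endpoints.

4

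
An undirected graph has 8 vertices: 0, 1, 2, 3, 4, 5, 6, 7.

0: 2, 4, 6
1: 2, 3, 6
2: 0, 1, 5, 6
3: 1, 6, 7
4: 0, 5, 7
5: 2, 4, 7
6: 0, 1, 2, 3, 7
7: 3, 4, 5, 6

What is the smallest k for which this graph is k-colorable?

3

0, 2, 6 form a triangle, so at least 3 colors are needed.
A valid assignment using 3 colors: 0=b, 1=b, 2=c, 3=c, 4=c, 5=a, 6=a, 7=b. Each edge has distinct colors on its endpoints.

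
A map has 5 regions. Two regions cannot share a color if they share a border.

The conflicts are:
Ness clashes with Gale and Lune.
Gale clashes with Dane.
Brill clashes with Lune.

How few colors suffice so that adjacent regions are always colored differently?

Gale and Dane conflict, so at least 2 colors are needed.
A valid assignment using 2 colors: Ness=1, Gale=2, Dane=1, Brill=1, Lune=2. Each listed conflict is separated.

2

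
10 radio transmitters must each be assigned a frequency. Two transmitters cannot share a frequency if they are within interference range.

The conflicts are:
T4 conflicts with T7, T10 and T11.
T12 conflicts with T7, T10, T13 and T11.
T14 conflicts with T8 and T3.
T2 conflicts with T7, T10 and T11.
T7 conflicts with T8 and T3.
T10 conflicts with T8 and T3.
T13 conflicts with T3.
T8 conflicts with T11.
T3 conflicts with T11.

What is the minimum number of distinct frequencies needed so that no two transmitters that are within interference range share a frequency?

T10 and T8 conflict, so at least 2 frequencies are needed.
2 frequencies suffice: T4=2, T12=2, T14=1, T2=2, T7=1, T10=1, T13=1, T8=2, T3=2, T11=1. Each listed conflict is separated.

2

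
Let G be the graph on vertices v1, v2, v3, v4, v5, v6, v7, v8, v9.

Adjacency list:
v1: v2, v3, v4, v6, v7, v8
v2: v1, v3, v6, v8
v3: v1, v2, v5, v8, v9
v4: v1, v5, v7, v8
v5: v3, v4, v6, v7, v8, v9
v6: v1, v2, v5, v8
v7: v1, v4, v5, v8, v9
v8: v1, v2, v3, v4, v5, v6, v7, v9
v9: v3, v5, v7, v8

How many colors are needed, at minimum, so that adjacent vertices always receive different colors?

v4, v5, v7, v8 are mutually adjacent (a clique of size 4), so at least 4 colors are needed.
4 colors suffice: color red → {v8}; color blue → {v1, v5}; color green → {v3, v6, v7}; color yellow → {v2, v4, v9}. Each edge has distinct colors on its endpoints.

4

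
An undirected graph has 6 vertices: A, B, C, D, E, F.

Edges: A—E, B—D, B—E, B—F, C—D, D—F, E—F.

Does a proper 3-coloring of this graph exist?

Yes

The chromatic number is 3. B, D, F are mutually adjacent, so at least 3 colors are needed.
One proper 3-coloring: A=red, B=red, C=red, D=blue, E=blue, F=green.
That is already a proper 3-coloring.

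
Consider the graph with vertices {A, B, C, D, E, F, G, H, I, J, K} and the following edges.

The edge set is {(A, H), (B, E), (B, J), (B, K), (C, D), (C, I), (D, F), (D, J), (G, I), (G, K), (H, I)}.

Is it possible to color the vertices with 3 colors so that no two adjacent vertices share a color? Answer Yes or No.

The chromatic number is 3. The cycle K-G-I-C-D-J-B-K has odd length 7, so it cannot be 2-colored; at least 3 colors are needed.
3 colors suffice: color red → {A, B, D, I}; color blue → {C, E, F, G, H, J}; color green → {K}.
That is already a proper 3-coloring.

Yes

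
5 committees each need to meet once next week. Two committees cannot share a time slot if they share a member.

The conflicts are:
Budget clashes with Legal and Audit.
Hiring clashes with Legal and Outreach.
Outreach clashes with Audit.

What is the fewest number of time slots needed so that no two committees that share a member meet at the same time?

3

The cycle Legal-Hiring-Outreach-Audit-Budget-Legal has odd length 5, so it cannot be 2-colored; at least 3 time slots are needed.
3 time slots suffice: time slot 1 → {Legal, Outreach}; time slot 2 → {Budget, Hiring}; time slot 3 → {Audit}. Each listed conflict is separated.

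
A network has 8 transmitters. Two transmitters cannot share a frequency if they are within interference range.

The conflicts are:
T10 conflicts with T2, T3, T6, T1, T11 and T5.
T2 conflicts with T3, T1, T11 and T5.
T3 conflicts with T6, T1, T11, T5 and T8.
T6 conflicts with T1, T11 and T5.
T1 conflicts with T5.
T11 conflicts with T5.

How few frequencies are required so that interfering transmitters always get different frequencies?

5

T10, T2, T3, T11, T5 pairwise conflict, so at least 5 frequencies are needed.
5 frequencies suffice: frequency 1 → {T3}; frequency 2 → {T5, T8}; frequency 3 → {T10}; frequency 4 → {T1, T11}; frequency 5 → {T2, T6}. Every pair that conflicts lands in different frequencies.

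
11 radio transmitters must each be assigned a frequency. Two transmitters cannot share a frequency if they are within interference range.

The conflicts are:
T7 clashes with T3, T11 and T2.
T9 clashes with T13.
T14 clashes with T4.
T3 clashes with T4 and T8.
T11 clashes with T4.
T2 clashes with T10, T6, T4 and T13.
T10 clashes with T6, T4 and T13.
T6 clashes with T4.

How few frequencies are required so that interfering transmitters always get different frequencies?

T2, T10, T6, T4 pairwise conflict, so at least 4 frequencies are needed.
4 frequencies suffice: T7=1, T9=2, T14=2, T3=2, T11=2, T2=2, T10=3, T6=4, T4=1, T13=1, T8=1. No two conflicting transmitters share a frequency.

4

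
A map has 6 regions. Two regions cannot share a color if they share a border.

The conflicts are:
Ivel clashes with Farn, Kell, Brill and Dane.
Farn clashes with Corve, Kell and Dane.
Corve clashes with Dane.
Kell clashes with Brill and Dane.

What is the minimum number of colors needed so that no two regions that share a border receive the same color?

Ivel, Farn, Kell, Dane pairwise conflict, so at least 4 colors are needed.
4 colors suffice: color 1 → {Farn, Brill}; color 2 → {Corve, Kell}; color 3 → {Dane}; color 4 → {Ivel}. Every pair that conflicts lands in different colors.

4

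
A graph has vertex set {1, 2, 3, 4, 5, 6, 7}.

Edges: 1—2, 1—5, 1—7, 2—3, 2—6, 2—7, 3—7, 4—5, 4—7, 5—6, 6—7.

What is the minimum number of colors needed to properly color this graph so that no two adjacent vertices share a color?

2, 6, 7 form a triangle, so at least 3 colors are needed.
3 colors suffice: color red → {5, 7}; color blue → {2, 4}; color green → {1, 3, 6}. Every edge joins two different colors.

3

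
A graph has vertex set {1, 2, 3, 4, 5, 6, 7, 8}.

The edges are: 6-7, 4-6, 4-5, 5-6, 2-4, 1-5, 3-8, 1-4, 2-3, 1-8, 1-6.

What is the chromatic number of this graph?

4

1, 4, 5, 6 are pairwise adjacent (a clique of size 4), so at least 4 colors are needed.
A valid assignment using 4 colors: 1=blue, 2=blue, 3=red, 4=red, 5=yellow, 6=green, 7=red, 8=green. No two adjacent vertices share a color.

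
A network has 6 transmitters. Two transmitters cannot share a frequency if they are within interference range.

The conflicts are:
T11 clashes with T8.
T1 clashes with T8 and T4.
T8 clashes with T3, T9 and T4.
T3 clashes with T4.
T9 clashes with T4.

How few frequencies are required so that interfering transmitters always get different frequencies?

T1, T8, T4 pairwise conflict, so at least 3 frequencies are needed.
3 frequencies suffice: T11=2, T1=3, T8=1, T3=3, T9=3, T4=2. No two conflicting transmitters share a frequency.

3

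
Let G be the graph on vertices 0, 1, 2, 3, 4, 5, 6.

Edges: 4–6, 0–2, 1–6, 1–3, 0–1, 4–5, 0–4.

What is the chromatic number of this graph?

2

0 and 2 are adjacent, so at least 2 colors are needed.
2 colors suffice: color red → {0, 3, 5, 6}; color blue → {1, 2, 4}. Each edge has distinct colors on its endpoints.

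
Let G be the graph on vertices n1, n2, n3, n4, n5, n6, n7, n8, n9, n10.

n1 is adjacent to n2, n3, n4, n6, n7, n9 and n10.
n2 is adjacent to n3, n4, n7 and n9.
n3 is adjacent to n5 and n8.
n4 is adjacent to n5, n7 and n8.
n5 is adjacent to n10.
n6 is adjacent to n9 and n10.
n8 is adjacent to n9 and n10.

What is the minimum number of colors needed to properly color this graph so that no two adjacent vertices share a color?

n1, n2, n4, n7 are mutually adjacent (a clique of size 4), so at least 4 colors are needed.
A valid assignment using 4 colors: n1=R, n2=B, n3=G, n4=G, n5=R, n6=Y, n7=Y, n8=R, n9=G, n10=B. Each edge has distinct colors on its endpoints.

4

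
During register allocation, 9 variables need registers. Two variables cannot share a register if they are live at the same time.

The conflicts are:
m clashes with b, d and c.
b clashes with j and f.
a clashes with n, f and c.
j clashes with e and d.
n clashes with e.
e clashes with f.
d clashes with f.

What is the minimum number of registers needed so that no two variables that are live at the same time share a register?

3

The cycle b-f-a-c-m-b has odd length 5, so it cannot be 2-colored; at least 3 registers are needed.
3 registers suffice: register 1 → {m, j, n, f}; register 2 → {b, a, e, d}; register 3 → {c}. No two conflicting variables share a register.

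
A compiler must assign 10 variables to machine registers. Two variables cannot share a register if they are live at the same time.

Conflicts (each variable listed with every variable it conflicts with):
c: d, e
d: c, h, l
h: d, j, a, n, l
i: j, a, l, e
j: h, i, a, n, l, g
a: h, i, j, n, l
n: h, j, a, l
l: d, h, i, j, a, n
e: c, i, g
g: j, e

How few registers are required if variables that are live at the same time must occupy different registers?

5

h, j, a, n, l all conflict with each other, so at least 5 registers are needed.
5 registers suffice: register 1 → {l, e}; register 2 → {d, j}; register 3 → {c, a, g}; register 4 → {h, i}; register 5 → {n}. Each listed conflict is separated.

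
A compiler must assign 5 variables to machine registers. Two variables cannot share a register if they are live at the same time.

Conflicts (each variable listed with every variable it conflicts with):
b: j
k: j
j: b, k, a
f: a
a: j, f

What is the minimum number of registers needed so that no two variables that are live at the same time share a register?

2

b and j conflict, so at least 2 registers are needed.
2 registers suffice: register 1 → {j, f}; register 2 → {b, k, a}. No two conflicting variables share a register.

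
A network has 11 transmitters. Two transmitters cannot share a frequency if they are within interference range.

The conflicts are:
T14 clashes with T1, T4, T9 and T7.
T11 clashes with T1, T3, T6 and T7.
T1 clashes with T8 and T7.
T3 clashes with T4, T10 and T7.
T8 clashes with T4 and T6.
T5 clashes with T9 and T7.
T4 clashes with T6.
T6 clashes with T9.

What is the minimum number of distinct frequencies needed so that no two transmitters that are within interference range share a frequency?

T8, T4, T6 are mutually in conflict, so at least 3 frequencies are needed.
Using 3 frequencies: T14=2, T11=2, T1=3, T3=3, T8=2, T5=2, T4=1, T10=1, T6=3, T9=1, T7=1. Each listed conflict is separated.

3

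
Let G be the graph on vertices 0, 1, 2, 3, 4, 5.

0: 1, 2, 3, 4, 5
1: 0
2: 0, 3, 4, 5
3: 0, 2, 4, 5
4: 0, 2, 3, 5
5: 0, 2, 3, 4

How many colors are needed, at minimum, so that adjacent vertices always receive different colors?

5

0, 2, 3, 4, 5 are pairwise adjacent (a clique of size 5), so at least 5 colors are needed.
A valid assignment using 5 colors: 0=red, 1=blue, 2=purple, 3=blue, 4=green, 5=yellow. Every edge joins two different colors.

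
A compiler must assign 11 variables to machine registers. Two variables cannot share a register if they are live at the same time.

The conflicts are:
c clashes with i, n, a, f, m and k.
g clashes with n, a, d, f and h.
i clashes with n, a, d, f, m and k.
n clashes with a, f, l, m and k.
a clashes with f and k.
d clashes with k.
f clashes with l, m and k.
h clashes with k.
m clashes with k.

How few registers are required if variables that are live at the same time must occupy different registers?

c, i, n, a, f, k all conflict with each other, so at least 6 registers are needed.
6 registers suffice: register 1 → {g, l, k}; register 2 → {d, f, h}; register 3 → {n}; register 4 → {i}; register 5 → {c}; register 6 → {a, m}. Every pair that conflicts lands in different registers.

6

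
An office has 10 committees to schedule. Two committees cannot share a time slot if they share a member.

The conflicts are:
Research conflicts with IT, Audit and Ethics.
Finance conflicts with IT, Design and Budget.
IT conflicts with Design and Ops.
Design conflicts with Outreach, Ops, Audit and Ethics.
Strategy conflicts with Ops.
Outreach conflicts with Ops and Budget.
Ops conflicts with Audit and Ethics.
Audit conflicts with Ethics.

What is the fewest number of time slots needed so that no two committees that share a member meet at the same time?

Design, Ops, Audit, Ethics are mutually in conflict, so at least 4 time slots are needed.
A valid assignment using 4 time slots: Research=1, Finance=1, IT=3, Design=2, Strategy=2, Outreach=3, Ops=1, Audit=4, Ethics=3, Budget=2. Every pair that conflicts lands in different time slots.

4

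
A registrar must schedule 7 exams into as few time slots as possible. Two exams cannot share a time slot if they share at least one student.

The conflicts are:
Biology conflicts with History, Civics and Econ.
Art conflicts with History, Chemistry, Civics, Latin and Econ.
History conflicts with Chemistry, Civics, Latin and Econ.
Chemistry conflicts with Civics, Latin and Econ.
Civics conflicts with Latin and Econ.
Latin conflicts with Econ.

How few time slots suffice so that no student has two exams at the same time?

6

Art, History, Chemistry, Civics, Latin, Econ pairwise conflict, so at least 6 time slots are needed.
6 time slots suffice: Biology=4, Art=4, History=3, Chemistry=6, Civics=2, Latin=5, Econ=1. Each listed conflict is separated.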